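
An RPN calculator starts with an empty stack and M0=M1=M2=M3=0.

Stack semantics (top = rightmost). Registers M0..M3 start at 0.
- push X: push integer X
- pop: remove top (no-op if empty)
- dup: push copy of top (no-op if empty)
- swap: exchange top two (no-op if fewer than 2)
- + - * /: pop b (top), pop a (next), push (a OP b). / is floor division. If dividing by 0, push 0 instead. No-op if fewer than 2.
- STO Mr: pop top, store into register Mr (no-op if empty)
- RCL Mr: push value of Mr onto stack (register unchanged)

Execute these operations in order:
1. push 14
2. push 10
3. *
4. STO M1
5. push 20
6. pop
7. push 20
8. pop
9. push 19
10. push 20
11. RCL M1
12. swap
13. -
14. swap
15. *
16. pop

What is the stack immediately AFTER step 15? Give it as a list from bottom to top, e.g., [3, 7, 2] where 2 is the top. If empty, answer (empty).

After op 1 (push 14): stack=[14] mem=[0,0,0,0]
After op 2 (push 10): stack=[14,10] mem=[0,0,0,0]
After op 3 (*): stack=[140] mem=[0,0,0,0]
After op 4 (STO M1): stack=[empty] mem=[0,140,0,0]
After op 5 (push 20): stack=[20] mem=[0,140,0,0]
After op 6 (pop): stack=[empty] mem=[0,140,0,0]
After op 7 (push 20): stack=[20] mem=[0,140,0,0]
After op 8 (pop): stack=[empty] mem=[0,140,0,0]
After op 9 (push 19): stack=[19] mem=[0,140,0,0]
After op 10 (push 20): stack=[19,20] mem=[0,140,0,0]
After op 11 (RCL M1): stack=[19,20,140] mem=[0,140,0,0]
After op 12 (swap): stack=[19,140,20] mem=[0,140,0,0]
After op 13 (-): stack=[19,120] mem=[0,140,0,0]
After op 14 (swap): stack=[120,19] mem=[0,140,0,0]
After op 15 (*): stack=[2280] mem=[0,140,0,0]

[2280]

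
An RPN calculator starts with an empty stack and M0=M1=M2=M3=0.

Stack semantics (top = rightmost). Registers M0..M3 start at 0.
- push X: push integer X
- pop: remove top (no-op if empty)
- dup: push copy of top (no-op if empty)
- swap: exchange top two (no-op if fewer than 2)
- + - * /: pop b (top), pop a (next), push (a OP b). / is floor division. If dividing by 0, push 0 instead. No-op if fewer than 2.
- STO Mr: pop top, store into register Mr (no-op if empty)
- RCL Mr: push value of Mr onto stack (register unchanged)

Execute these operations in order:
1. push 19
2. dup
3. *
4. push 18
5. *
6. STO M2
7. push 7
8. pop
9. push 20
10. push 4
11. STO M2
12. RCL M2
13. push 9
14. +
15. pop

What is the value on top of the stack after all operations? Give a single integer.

After op 1 (push 19): stack=[19] mem=[0,0,0,0]
After op 2 (dup): stack=[19,19] mem=[0,0,0,0]
After op 3 (*): stack=[361] mem=[0,0,0,0]
After op 4 (push 18): stack=[361,18] mem=[0,0,0,0]
After op 5 (*): stack=[6498] mem=[0,0,0,0]
After op 6 (STO M2): stack=[empty] mem=[0,0,6498,0]
After op 7 (push 7): stack=[7] mem=[0,0,6498,0]
After op 8 (pop): stack=[empty] mem=[0,0,6498,0]
After op 9 (push 20): stack=[20] mem=[0,0,6498,0]
After op 10 (push 4): stack=[20,4] mem=[0,0,6498,0]
After op 11 (STO M2): stack=[20] mem=[0,0,4,0]
After op 12 (RCL M2): stack=[20,4] mem=[0,0,4,0]
After op 13 (push 9): stack=[20,4,9] mem=[0,0,4,0]
After op 14 (+): stack=[20,13] mem=[0,0,4,0]
After op 15 (pop): stack=[20] mem=[0,0,4,0]

Answer: 20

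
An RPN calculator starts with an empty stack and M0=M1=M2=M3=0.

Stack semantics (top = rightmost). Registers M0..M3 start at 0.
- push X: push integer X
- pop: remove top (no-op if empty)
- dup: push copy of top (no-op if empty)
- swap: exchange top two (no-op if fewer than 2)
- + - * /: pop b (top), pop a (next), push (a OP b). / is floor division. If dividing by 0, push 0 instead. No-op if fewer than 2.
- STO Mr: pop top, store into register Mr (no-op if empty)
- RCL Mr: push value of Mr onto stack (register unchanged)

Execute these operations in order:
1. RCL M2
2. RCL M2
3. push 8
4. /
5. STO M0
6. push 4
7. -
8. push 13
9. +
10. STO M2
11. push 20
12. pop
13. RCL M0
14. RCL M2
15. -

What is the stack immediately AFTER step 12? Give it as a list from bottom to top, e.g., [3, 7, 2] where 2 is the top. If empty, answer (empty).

After op 1 (RCL M2): stack=[0] mem=[0,0,0,0]
After op 2 (RCL M2): stack=[0,0] mem=[0,0,0,0]
After op 3 (push 8): stack=[0,0,8] mem=[0,0,0,0]
After op 4 (/): stack=[0,0] mem=[0,0,0,0]
After op 5 (STO M0): stack=[0] mem=[0,0,0,0]
After op 6 (push 4): stack=[0,4] mem=[0,0,0,0]
After op 7 (-): stack=[-4] mem=[0,0,0,0]
After op 8 (push 13): stack=[-4,13] mem=[0,0,0,0]
After op 9 (+): stack=[9] mem=[0,0,0,0]
After op 10 (STO M2): stack=[empty] mem=[0,0,9,0]
After op 11 (push 20): stack=[20] mem=[0,0,9,0]
After op 12 (pop): stack=[empty] mem=[0,0,9,0]

(empty)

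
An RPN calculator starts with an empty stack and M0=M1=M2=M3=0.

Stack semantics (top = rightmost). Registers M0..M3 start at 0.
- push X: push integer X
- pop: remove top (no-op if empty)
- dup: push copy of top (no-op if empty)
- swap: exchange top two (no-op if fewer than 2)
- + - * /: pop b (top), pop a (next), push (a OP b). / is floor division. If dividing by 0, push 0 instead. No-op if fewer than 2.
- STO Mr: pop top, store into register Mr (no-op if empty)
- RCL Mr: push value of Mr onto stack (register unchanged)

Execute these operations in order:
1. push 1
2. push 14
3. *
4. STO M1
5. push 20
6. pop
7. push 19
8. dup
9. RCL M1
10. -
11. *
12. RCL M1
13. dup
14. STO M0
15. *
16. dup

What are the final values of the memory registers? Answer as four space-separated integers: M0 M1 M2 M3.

After op 1 (push 1): stack=[1] mem=[0,0,0,0]
After op 2 (push 14): stack=[1,14] mem=[0,0,0,0]
After op 3 (*): stack=[14] mem=[0,0,0,0]
After op 4 (STO M1): stack=[empty] mem=[0,14,0,0]
After op 5 (push 20): stack=[20] mem=[0,14,0,0]
After op 6 (pop): stack=[empty] mem=[0,14,0,0]
After op 7 (push 19): stack=[19] mem=[0,14,0,0]
After op 8 (dup): stack=[19,19] mem=[0,14,0,0]
After op 9 (RCL M1): stack=[19,19,14] mem=[0,14,0,0]
After op 10 (-): stack=[19,5] mem=[0,14,0,0]
After op 11 (*): stack=[95] mem=[0,14,0,0]
After op 12 (RCL M1): stack=[95,14] mem=[0,14,0,0]
After op 13 (dup): stack=[95,14,14] mem=[0,14,0,0]
After op 14 (STO M0): stack=[95,14] mem=[14,14,0,0]
After op 15 (*): stack=[1330] mem=[14,14,0,0]
After op 16 (dup): stack=[1330,1330] mem=[14,14,0,0]

Answer: 14 14 0 0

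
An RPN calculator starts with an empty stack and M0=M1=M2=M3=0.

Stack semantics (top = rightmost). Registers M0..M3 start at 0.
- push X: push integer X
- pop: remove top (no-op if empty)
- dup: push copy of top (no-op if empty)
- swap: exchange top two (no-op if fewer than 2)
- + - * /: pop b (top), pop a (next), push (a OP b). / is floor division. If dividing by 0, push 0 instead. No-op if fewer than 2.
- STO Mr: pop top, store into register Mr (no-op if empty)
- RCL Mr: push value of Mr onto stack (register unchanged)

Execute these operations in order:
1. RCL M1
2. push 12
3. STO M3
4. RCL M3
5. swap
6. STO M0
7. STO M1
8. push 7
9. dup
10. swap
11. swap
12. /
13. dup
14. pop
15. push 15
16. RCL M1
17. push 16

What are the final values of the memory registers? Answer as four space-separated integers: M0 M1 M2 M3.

After op 1 (RCL M1): stack=[0] mem=[0,0,0,0]
After op 2 (push 12): stack=[0,12] mem=[0,0,0,0]
After op 3 (STO M3): stack=[0] mem=[0,0,0,12]
After op 4 (RCL M3): stack=[0,12] mem=[0,0,0,12]
After op 5 (swap): stack=[12,0] mem=[0,0,0,12]
After op 6 (STO M0): stack=[12] mem=[0,0,0,12]
After op 7 (STO M1): stack=[empty] mem=[0,12,0,12]
After op 8 (push 7): stack=[7] mem=[0,12,0,12]
After op 9 (dup): stack=[7,7] mem=[0,12,0,12]
After op 10 (swap): stack=[7,7] mem=[0,12,0,12]
After op 11 (swap): stack=[7,7] mem=[0,12,0,12]
After op 12 (/): stack=[1] mem=[0,12,0,12]
After op 13 (dup): stack=[1,1] mem=[0,12,0,12]
After op 14 (pop): stack=[1] mem=[0,12,0,12]
After op 15 (push 15): stack=[1,15] mem=[0,12,0,12]
After op 16 (RCL M1): stack=[1,15,12] mem=[0,12,0,12]
After op 17 (push 16): stack=[1,15,12,16] mem=[0,12,0,12]

Answer: 0 12 0 12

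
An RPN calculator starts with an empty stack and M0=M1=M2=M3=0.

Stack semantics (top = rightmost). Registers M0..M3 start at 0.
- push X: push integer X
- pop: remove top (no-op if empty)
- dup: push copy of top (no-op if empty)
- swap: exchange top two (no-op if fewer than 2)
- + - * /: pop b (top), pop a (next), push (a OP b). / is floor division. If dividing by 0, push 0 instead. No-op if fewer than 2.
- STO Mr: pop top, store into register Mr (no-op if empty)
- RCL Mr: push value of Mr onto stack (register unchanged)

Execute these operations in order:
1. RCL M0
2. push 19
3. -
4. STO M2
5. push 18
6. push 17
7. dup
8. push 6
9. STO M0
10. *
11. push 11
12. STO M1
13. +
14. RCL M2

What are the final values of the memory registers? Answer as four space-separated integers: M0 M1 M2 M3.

Answer: 6 11 -19 0

Derivation:
After op 1 (RCL M0): stack=[0] mem=[0,0,0,0]
After op 2 (push 19): stack=[0,19] mem=[0,0,0,0]
After op 3 (-): stack=[-19] mem=[0,0,0,0]
After op 4 (STO M2): stack=[empty] mem=[0,0,-19,0]
After op 5 (push 18): stack=[18] mem=[0,0,-19,0]
After op 6 (push 17): stack=[18,17] mem=[0,0,-19,0]
After op 7 (dup): stack=[18,17,17] mem=[0,0,-19,0]
After op 8 (push 6): stack=[18,17,17,6] mem=[0,0,-19,0]
After op 9 (STO M0): stack=[18,17,17] mem=[6,0,-19,0]
After op 10 (*): stack=[18,289] mem=[6,0,-19,0]
After op 11 (push 11): stack=[18,289,11] mem=[6,0,-19,0]
After op 12 (STO M1): stack=[18,289] mem=[6,11,-19,0]
After op 13 (+): stack=[307] mem=[6,11,-19,0]
After op 14 (RCL M2): stack=[307,-19] mem=[6,11,-19,0]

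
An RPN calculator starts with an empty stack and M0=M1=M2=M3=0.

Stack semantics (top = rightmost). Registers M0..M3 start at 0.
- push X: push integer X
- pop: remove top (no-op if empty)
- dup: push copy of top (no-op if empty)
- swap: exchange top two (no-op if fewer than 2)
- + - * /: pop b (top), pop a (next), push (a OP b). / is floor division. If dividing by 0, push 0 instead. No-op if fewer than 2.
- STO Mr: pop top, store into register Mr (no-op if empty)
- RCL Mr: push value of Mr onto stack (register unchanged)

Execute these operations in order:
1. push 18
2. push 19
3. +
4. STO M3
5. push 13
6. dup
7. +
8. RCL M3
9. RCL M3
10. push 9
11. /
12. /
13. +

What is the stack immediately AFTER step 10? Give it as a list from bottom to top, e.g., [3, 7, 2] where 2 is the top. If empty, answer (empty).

After op 1 (push 18): stack=[18] mem=[0,0,0,0]
After op 2 (push 19): stack=[18,19] mem=[0,0,0,0]
After op 3 (+): stack=[37] mem=[0,0,0,0]
After op 4 (STO M3): stack=[empty] mem=[0,0,0,37]
After op 5 (push 13): stack=[13] mem=[0,0,0,37]
After op 6 (dup): stack=[13,13] mem=[0,0,0,37]
After op 7 (+): stack=[26] mem=[0,0,0,37]
After op 8 (RCL M3): stack=[26,37] mem=[0,0,0,37]
After op 9 (RCL M3): stack=[26,37,37] mem=[0,0,0,37]
After op 10 (push 9): stack=[26,37,37,9] mem=[0,0,0,37]

[26, 37, 37, 9]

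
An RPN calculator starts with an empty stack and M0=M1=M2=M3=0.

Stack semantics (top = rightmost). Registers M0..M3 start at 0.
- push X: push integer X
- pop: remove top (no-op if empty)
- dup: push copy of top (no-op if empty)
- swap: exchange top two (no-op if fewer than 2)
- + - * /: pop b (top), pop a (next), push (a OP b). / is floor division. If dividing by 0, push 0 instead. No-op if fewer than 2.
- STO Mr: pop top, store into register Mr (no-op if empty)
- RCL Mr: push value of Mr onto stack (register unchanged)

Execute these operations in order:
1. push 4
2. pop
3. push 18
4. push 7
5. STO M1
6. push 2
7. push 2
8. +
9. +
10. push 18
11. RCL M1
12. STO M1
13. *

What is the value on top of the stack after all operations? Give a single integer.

Answer: 396

Derivation:
After op 1 (push 4): stack=[4] mem=[0,0,0,0]
After op 2 (pop): stack=[empty] mem=[0,0,0,0]
After op 3 (push 18): stack=[18] mem=[0,0,0,0]
After op 4 (push 7): stack=[18,7] mem=[0,0,0,0]
After op 5 (STO M1): stack=[18] mem=[0,7,0,0]
After op 6 (push 2): stack=[18,2] mem=[0,7,0,0]
After op 7 (push 2): stack=[18,2,2] mem=[0,7,0,0]
After op 8 (+): stack=[18,4] mem=[0,7,0,0]
After op 9 (+): stack=[22] mem=[0,7,0,0]
After op 10 (push 18): stack=[22,18] mem=[0,7,0,0]
After op 11 (RCL M1): stack=[22,18,7] mem=[0,7,0,0]
After op 12 (STO M1): stack=[22,18] mem=[0,7,0,0]
After op 13 (*): stack=[396] mem=[0,7,0,0]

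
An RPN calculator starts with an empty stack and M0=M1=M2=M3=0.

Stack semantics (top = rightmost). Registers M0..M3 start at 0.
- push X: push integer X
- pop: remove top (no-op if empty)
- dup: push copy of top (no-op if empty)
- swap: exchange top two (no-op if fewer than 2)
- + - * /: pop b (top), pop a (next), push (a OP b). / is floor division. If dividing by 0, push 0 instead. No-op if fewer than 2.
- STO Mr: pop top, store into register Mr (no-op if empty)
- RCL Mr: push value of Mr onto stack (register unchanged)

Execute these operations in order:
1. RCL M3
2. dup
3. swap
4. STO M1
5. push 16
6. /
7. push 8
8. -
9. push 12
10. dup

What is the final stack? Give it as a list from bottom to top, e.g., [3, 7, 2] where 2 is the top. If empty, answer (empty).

After op 1 (RCL M3): stack=[0] mem=[0,0,0,0]
After op 2 (dup): stack=[0,0] mem=[0,0,0,0]
After op 3 (swap): stack=[0,0] mem=[0,0,0,0]
After op 4 (STO M1): stack=[0] mem=[0,0,0,0]
After op 5 (push 16): stack=[0,16] mem=[0,0,0,0]
After op 6 (/): stack=[0] mem=[0,0,0,0]
After op 7 (push 8): stack=[0,8] mem=[0,0,0,0]
After op 8 (-): stack=[-8] mem=[0,0,0,0]
After op 9 (push 12): stack=[-8,12] mem=[0,0,0,0]
After op 10 (dup): stack=[-8,12,12] mem=[0,0,0,0]

Answer: [-8, 12, 12]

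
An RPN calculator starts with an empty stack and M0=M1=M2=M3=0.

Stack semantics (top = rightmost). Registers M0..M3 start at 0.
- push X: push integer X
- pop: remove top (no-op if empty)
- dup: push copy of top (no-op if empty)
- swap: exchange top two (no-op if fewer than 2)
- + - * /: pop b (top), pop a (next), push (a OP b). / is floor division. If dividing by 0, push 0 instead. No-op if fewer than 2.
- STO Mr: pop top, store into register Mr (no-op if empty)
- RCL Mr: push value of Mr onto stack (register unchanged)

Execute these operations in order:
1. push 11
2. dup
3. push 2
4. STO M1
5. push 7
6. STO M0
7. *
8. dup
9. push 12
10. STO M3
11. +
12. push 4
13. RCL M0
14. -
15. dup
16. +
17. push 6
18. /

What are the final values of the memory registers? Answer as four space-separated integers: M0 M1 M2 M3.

After op 1 (push 11): stack=[11] mem=[0,0,0,0]
After op 2 (dup): stack=[11,11] mem=[0,0,0,0]
After op 3 (push 2): stack=[11,11,2] mem=[0,0,0,0]
After op 4 (STO M1): stack=[11,11] mem=[0,2,0,0]
After op 5 (push 7): stack=[11,11,7] mem=[0,2,0,0]
After op 6 (STO M0): stack=[11,11] mem=[7,2,0,0]
After op 7 (*): stack=[121] mem=[7,2,0,0]
After op 8 (dup): stack=[121,121] mem=[7,2,0,0]
After op 9 (push 12): stack=[121,121,12] mem=[7,2,0,0]
After op 10 (STO M3): stack=[121,121] mem=[7,2,0,12]
After op 11 (+): stack=[242] mem=[7,2,0,12]
After op 12 (push 4): stack=[242,4] mem=[7,2,0,12]
After op 13 (RCL M0): stack=[242,4,7] mem=[7,2,0,12]
After op 14 (-): stack=[242,-3] mem=[7,2,0,12]
After op 15 (dup): stack=[242,-3,-3] mem=[7,2,0,12]
After op 16 (+): stack=[242,-6] mem=[7,2,0,12]
After op 17 (push 6): stack=[242,-6,6] mem=[7,2,0,12]
After op 18 (/): stack=[242,-1] mem=[7,2,0,12]

Answer: 7 2 0 12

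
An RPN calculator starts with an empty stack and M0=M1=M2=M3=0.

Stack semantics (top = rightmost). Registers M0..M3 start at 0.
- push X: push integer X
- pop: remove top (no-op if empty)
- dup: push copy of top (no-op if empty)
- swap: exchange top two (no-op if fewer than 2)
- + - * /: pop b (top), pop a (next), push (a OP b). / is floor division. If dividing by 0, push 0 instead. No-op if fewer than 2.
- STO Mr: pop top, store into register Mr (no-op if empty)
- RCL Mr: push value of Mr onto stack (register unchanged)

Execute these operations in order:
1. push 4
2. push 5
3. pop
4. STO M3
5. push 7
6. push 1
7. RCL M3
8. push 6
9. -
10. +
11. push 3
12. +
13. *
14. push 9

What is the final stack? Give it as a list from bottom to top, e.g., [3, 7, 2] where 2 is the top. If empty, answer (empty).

After op 1 (push 4): stack=[4] mem=[0,0,0,0]
After op 2 (push 5): stack=[4,5] mem=[0,0,0,0]
After op 3 (pop): stack=[4] mem=[0,0,0,0]
After op 4 (STO M3): stack=[empty] mem=[0,0,0,4]
After op 5 (push 7): stack=[7] mem=[0,0,0,4]
After op 6 (push 1): stack=[7,1] mem=[0,0,0,4]
After op 7 (RCL M3): stack=[7,1,4] mem=[0,0,0,4]
After op 8 (push 6): stack=[7,1,4,6] mem=[0,0,0,4]
After op 9 (-): stack=[7,1,-2] mem=[0,0,0,4]
After op 10 (+): stack=[7,-1] mem=[0,0,0,4]
After op 11 (push 3): stack=[7,-1,3] mem=[0,0,0,4]
After op 12 (+): stack=[7,2] mem=[0,0,0,4]
After op 13 (*): stack=[14] mem=[0,0,0,4]
After op 14 (push 9): stack=[14,9] mem=[0,0,0,4]

Answer: [14, 9]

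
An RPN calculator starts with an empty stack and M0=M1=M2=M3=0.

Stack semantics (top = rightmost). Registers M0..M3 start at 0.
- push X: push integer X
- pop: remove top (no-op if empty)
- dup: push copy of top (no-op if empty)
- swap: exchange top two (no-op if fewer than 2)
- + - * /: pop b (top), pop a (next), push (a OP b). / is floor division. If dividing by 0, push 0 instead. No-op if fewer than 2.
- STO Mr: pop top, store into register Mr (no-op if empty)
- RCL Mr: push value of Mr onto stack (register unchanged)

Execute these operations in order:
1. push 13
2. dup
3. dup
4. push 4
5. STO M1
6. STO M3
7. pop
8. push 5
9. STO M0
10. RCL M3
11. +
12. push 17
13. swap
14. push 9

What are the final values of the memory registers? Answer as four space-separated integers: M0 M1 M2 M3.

After op 1 (push 13): stack=[13] mem=[0,0,0,0]
After op 2 (dup): stack=[13,13] mem=[0,0,0,0]
After op 3 (dup): stack=[13,13,13] mem=[0,0,0,0]
After op 4 (push 4): stack=[13,13,13,4] mem=[0,0,0,0]
After op 5 (STO M1): stack=[13,13,13] mem=[0,4,0,0]
After op 6 (STO M3): stack=[13,13] mem=[0,4,0,13]
After op 7 (pop): stack=[13] mem=[0,4,0,13]
After op 8 (push 5): stack=[13,5] mem=[0,4,0,13]
After op 9 (STO M0): stack=[13] mem=[5,4,0,13]
After op 10 (RCL M3): stack=[13,13] mem=[5,4,0,13]
After op 11 (+): stack=[26] mem=[5,4,0,13]
After op 12 (push 17): stack=[26,17] mem=[5,4,0,13]
After op 13 (swap): stack=[17,26] mem=[5,4,0,13]
After op 14 (push 9): stack=[17,26,9] mem=[5,4,0,13]

Answer: 5 4 0 13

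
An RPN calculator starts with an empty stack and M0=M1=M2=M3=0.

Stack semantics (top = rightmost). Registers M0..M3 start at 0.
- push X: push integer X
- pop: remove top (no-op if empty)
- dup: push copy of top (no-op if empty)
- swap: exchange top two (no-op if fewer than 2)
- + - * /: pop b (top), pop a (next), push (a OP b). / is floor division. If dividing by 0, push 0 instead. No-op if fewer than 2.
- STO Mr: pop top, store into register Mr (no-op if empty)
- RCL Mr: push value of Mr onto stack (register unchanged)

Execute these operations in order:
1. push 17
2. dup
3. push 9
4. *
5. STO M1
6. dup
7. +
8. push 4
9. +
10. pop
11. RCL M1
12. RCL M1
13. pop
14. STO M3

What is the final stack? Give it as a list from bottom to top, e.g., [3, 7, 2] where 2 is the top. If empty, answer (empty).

Answer: (empty)

Derivation:
After op 1 (push 17): stack=[17] mem=[0,0,0,0]
After op 2 (dup): stack=[17,17] mem=[0,0,0,0]
After op 3 (push 9): stack=[17,17,9] mem=[0,0,0,0]
After op 4 (*): stack=[17,153] mem=[0,0,0,0]
After op 5 (STO M1): stack=[17] mem=[0,153,0,0]
After op 6 (dup): stack=[17,17] mem=[0,153,0,0]
After op 7 (+): stack=[34] mem=[0,153,0,0]
After op 8 (push 4): stack=[34,4] mem=[0,153,0,0]
After op 9 (+): stack=[38] mem=[0,153,0,0]
After op 10 (pop): stack=[empty] mem=[0,153,0,0]
After op 11 (RCL M1): stack=[153] mem=[0,153,0,0]
After op 12 (RCL M1): stack=[153,153] mem=[0,153,0,0]
After op 13 (pop): stack=[153] mem=[0,153,0,0]
After op 14 (STO M3): stack=[empty] mem=[0,153,0,153]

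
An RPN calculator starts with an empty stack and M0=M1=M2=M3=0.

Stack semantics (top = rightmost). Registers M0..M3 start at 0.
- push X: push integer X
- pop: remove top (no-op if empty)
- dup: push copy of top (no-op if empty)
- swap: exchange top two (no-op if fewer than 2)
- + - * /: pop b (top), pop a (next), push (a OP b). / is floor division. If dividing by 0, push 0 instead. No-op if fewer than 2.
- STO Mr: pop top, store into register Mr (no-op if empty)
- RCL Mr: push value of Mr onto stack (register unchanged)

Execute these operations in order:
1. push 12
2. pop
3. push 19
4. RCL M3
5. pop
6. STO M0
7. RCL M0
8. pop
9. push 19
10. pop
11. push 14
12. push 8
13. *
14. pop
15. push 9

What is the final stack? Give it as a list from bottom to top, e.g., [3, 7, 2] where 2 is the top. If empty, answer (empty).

After op 1 (push 12): stack=[12] mem=[0,0,0,0]
After op 2 (pop): stack=[empty] mem=[0,0,0,0]
After op 3 (push 19): stack=[19] mem=[0,0,0,0]
After op 4 (RCL M3): stack=[19,0] mem=[0,0,0,0]
After op 5 (pop): stack=[19] mem=[0,0,0,0]
After op 6 (STO M0): stack=[empty] mem=[19,0,0,0]
After op 7 (RCL M0): stack=[19] mem=[19,0,0,0]
After op 8 (pop): stack=[empty] mem=[19,0,0,0]
After op 9 (push 19): stack=[19] mem=[19,0,0,0]
After op 10 (pop): stack=[empty] mem=[19,0,0,0]
After op 11 (push 14): stack=[14] mem=[19,0,0,0]
After op 12 (push 8): stack=[14,8] mem=[19,0,0,0]
After op 13 (*): stack=[112] mem=[19,0,0,0]
After op 14 (pop): stack=[empty] mem=[19,0,0,0]
After op 15 (push 9): stack=[9] mem=[19,0,0,0]

Answer: [9]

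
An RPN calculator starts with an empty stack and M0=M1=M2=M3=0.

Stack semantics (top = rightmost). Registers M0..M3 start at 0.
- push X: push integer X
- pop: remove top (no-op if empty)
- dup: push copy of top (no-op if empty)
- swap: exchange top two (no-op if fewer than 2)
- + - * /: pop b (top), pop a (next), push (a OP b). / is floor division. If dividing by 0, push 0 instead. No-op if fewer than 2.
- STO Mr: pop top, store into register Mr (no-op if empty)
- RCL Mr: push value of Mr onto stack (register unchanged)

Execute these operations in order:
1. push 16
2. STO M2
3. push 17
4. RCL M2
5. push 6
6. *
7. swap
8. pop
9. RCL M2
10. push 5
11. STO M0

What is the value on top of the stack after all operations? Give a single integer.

Answer: 16

Derivation:
After op 1 (push 16): stack=[16] mem=[0,0,0,0]
After op 2 (STO M2): stack=[empty] mem=[0,0,16,0]
After op 3 (push 17): stack=[17] mem=[0,0,16,0]
After op 4 (RCL M2): stack=[17,16] mem=[0,0,16,0]
After op 5 (push 6): stack=[17,16,6] mem=[0,0,16,0]
After op 6 (*): stack=[17,96] mem=[0,0,16,0]
After op 7 (swap): stack=[96,17] mem=[0,0,16,0]
After op 8 (pop): stack=[96] mem=[0,0,16,0]
After op 9 (RCL M2): stack=[96,16] mem=[0,0,16,0]
After op 10 (push 5): stack=[96,16,5] mem=[0,0,16,0]
After op 11 (STO M0): stack=[96,16] mem=[5,0,16,0]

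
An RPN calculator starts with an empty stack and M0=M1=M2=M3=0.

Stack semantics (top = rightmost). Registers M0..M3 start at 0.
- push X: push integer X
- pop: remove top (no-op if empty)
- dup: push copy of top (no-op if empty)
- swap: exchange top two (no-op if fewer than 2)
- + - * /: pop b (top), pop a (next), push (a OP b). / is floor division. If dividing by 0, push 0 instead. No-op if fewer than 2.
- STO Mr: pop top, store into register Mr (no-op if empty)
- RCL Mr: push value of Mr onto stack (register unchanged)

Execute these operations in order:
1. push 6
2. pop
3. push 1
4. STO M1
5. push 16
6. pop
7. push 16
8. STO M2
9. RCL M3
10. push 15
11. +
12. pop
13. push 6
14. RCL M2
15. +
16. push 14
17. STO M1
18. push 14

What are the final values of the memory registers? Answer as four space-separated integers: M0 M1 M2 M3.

Answer: 0 14 16 0

Derivation:
After op 1 (push 6): stack=[6] mem=[0,0,0,0]
After op 2 (pop): stack=[empty] mem=[0,0,0,0]
After op 3 (push 1): stack=[1] mem=[0,0,0,0]
After op 4 (STO M1): stack=[empty] mem=[0,1,0,0]
After op 5 (push 16): stack=[16] mem=[0,1,0,0]
After op 6 (pop): stack=[empty] mem=[0,1,0,0]
After op 7 (push 16): stack=[16] mem=[0,1,0,0]
After op 8 (STO M2): stack=[empty] mem=[0,1,16,0]
After op 9 (RCL M3): stack=[0] mem=[0,1,16,0]
After op 10 (push 15): stack=[0,15] mem=[0,1,16,0]
After op 11 (+): stack=[15] mem=[0,1,16,0]
After op 12 (pop): stack=[empty] mem=[0,1,16,0]
After op 13 (push 6): stack=[6] mem=[0,1,16,0]
After op 14 (RCL M2): stack=[6,16] mem=[0,1,16,0]
After op 15 (+): stack=[22] mem=[0,1,16,0]
After op 16 (push 14): stack=[22,14] mem=[0,1,16,0]
After op 17 (STO M1): stack=[22] mem=[0,14,16,0]
After op 18 (push 14): stack=[22,14] mem=[0,14,16,0]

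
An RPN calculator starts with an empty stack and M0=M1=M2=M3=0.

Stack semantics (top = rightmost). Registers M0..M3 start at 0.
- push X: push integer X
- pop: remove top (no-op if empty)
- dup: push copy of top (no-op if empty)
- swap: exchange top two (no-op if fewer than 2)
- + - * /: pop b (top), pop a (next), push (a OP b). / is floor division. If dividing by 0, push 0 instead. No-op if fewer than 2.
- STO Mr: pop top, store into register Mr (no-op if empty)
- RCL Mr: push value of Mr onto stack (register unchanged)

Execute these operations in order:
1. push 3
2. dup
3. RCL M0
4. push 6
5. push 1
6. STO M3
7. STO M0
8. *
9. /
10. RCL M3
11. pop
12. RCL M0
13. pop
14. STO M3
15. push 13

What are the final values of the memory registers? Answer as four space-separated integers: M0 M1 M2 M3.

After op 1 (push 3): stack=[3] mem=[0,0,0,0]
After op 2 (dup): stack=[3,3] mem=[0,0,0,0]
After op 3 (RCL M0): stack=[3,3,0] mem=[0,0,0,0]
After op 4 (push 6): stack=[3,3,0,6] mem=[0,0,0,0]
After op 5 (push 1): stack=[3,3,0,6,1] mem=[0,0,0,0]
After op 6 (STO M3): stack=[3,3,0,6] mem=[0,0,0,1]
After op 7 (STO M0): stack=[3,3,0] mem=[6,0,0,1]
After op 8 (*): stack=[3,0] mem=[6,0,0,1]
After op 9 (/): stack=[0] mem=[6,0,0,1]
After op 10 (RCL M3): stack=[0,1] mem=[6,0,0,1]
After op 11 (pop): stack=[0] mem=[6,0,0,1]
After op 12 (RCL M0): stack=[0,6] mem=[6,0,0,1]
After op 13 (pop): stack=[0] mem=[6,0,0,1]
After op 14 (STO M3): stack=[empty] mem=[6,0,0,0]
After op 15 (push 13): stack=[13] mem=[6,0,0,0]

Answer: 6 0 0 0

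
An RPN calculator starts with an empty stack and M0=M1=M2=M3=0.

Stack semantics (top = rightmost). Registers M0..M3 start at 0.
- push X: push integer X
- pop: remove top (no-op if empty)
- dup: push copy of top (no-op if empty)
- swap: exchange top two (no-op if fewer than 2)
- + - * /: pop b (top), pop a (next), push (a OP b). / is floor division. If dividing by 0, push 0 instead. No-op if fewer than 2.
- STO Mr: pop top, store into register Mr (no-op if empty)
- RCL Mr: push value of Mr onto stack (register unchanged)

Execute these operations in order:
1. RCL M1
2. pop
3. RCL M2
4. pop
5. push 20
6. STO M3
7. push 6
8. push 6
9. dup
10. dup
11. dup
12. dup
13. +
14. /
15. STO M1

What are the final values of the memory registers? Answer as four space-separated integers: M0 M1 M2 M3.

After op 1 (RCL M1): stack=[0] mem=[0,0,0,0]
After op 2 (pop): stack=[empty] mem=[0,0,0,0]
After op 3 (RCL M2): stack=[0] mem=[0,0,0,0]
After op 4 (pop): stack=[empty] mem=[0,0,0,0]
After op 5 (push 20): stack=[20] mem=[0,0,0,0]
After op 6 (STO M3): stack=[empty] mem=[0,0,0,20]
After op 7 (push 6): stack=[6] mem=[0,0,0,20]
After op 8 (push 6): stack=[6,6] mem=[0,0,0,20]
After op 9 (dup): stack=[6,6,6] mem=[0,0,0,20]
After op 10 (dup): stack=[6,6,6,6] mem=[0,0,0,20]
After op 11 (dup): stack=[6,6,6,6,6] mem=[0,0,0,20]
After op 12 (dup): stack=[6,6,6,6,6,6] mem=[0,0,0,20]
After op 13 (+): stack=[6,6,6,6,12] mem=[0,0,0,20]
After op 14 (/): stack=[6,6,6,0] mem=[0,0,0,20]
After op 15 (STO M1): stack=[6,6,6] mem=[0,0,0,20]

Answer: 0 0 0 20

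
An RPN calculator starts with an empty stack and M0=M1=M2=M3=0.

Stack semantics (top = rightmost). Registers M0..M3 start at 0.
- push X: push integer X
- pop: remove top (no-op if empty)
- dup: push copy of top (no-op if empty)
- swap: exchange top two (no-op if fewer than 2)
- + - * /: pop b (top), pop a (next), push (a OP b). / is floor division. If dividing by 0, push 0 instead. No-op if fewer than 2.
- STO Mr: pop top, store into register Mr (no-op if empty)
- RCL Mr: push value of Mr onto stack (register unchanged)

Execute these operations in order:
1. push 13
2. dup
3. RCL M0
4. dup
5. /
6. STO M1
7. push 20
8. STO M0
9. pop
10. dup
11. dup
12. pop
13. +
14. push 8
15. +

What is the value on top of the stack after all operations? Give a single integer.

After op 1 (push 13): stack=[13] mem=[0,0,0,0]
After op 2 (dup): stack=[13,13] mem=[0,0,0,0]
After op 3 (RCL M0): stack=[13,13,0] mem=[0,0,0,0]
After op 4 (dup): stack=[13,13,0,0] mem=[0,0,0,0]
After op 5 (/): stack=[13,13,0] mem=[0,0,0,0]
After op 6 (STO M1): stack=[13,13] mem=[0,0,0,0]
After op 7 (push 20): stack=[13,13,20] mem=[0,0,0,0]
After op 8 (STO M0): stack=[13,13] mem=[20,0,0,0]
After op 9 (pop): stack=[13] mem=[20,0,0,0]
After op 10 (dup): stack=[13,13] mem=[20,0,0,0]
After op 11 (dup): stack=[13,13,13] mem=[20,0,0,0]
After op 12 (pop): stack=[13,13] mem=[20,0,0,0]
After op 13 (+): stack=[26] mem=[20,0,0,0]
After op 14 (push 8): stack=[26,8] mem=[20,0,0,0]
After op 15 (+): stack=[34] mem=[20,0,0,0]

Answer: 34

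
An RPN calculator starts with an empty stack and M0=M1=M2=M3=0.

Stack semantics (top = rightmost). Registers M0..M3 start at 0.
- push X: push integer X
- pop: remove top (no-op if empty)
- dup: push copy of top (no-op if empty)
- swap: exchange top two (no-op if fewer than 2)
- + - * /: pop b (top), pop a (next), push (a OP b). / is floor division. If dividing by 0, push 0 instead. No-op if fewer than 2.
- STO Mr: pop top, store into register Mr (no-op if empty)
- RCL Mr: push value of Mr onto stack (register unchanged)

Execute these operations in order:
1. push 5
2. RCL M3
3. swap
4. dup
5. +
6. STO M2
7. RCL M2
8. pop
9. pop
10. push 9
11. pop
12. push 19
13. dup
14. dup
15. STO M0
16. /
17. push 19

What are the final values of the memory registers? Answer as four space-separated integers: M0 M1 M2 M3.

After op 1 (push 5): stack=[5] mem=[0,0,0,0]
After op 2 (RCL M3): stack=[5,0] mem=[0,0,0,0]
After op 3 (swap): stack=[0,5] mem=[0,0,0,0]
After op 4 (dup): stack=[0,5,5] mem=[0,0,0,0]
After op 5 (+): stack=[0,10] mem=[0,0,0,0]
After op 6 (STO M2): stack=[0] mem=[0,0,10,0]
After op 7 (RCL M2): stack=[0,10] mem=[0,0,10,0]
After op 8 (pop): stack=[0] mem=[0,0,10,0]
After op 9 (pop): stack=[empty] mem=[0,0,10,0]
After op 10 (push 9): stack=[9] mem=[0,0,10,0]
After op 11 (pop): stack=[empty] mem=[0,0,10,0]
After op 12 (push 19): stack=[19] mem=[0,0,10,0]
After op 13 (dup): stack=[19,19] mem=[0,0,10,0]
After op 14 (dup): stack=[19,19,19] mem=[0,0,10,0]
After op 15 (STO M0): stack=[19,19] mem=[19,0,10,0]
After op 16 (/): stack=[1] mem=[19,0,10,0]
After op 17 (push 19): stack=[1,19] mem=[19,0,10,0]

Answer: 19 0 10 0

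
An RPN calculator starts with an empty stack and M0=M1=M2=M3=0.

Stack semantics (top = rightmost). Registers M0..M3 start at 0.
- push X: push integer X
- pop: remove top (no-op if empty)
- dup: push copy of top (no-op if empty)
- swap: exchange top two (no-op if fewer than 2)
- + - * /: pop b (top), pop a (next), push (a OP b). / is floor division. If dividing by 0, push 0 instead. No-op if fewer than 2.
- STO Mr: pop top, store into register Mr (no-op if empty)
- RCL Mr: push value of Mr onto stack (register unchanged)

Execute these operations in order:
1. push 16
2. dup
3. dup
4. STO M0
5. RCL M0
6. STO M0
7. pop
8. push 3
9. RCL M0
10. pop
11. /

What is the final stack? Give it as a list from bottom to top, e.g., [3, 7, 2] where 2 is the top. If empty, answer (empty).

After op 1 (push 16): stack=[16] mem=[0,0,0,0]
After op 2 (dup): stack=[16,16] mem=[0,0,0,0]
After op 3 (dup): stack=[16,16,16] mem=[0,0,0,0]
After op 4 (STO M0): stack=[16,16] mem=[16,0,0,0]
After op 5 (RCL M0): stack=[16,16,16] mem=[16,0,0,0]
After op 6 (STO M0): stack=[16,16] mem=[16,0,0,0]
After op 7 (pop): stack=[16] mem=[16,0,0,0]
After op 8 (push 3): stack=[16,3] mem=[16,0,0,0]
After op 9 (RCL M0): stack=[16,3,16] mem=[16,0,0,0]
After op 10 (pop): stack=[16,3] mem=[16,0,0,0]
After op 11 (/): stack=[5] mem=[16,0,0,0]

Answer: [5]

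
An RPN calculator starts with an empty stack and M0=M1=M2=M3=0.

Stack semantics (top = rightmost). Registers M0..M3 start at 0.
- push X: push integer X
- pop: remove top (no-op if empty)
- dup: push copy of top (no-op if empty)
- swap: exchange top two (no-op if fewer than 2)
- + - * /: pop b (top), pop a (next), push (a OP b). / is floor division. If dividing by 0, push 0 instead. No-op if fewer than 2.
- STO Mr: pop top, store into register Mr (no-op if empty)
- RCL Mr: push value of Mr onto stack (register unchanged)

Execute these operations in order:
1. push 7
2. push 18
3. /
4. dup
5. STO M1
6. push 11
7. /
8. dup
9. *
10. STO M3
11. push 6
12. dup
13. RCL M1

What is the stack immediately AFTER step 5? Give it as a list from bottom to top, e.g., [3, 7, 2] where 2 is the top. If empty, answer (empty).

After op 1 (push 7): stack=[7] mem=[0,0,0,0]
After op 2 (push 18): stack=[7,18] mem=[0,0,0,0]
After op 3 (/): stack=[0] mem=[0,0,0,0]
After op 4 (dup): stack=[0,0] mem=[0,0,0,0]
After op 5 (STO M1): stack=[0] mem=[0,0,0,0]

[0]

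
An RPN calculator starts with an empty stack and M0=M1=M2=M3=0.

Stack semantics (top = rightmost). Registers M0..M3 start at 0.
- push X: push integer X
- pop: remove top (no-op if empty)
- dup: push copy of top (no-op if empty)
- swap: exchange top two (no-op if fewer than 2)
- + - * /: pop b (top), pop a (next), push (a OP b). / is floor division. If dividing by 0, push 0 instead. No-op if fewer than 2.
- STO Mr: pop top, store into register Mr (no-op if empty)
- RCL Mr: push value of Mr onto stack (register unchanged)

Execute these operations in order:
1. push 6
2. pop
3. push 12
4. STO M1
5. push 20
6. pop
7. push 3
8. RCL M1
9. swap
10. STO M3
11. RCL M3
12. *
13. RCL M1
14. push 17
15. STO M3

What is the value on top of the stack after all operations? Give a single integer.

After op 1 (push 6): stack=[6] mem=[0,0,0,0]
After op 2 (pop): stack=[empty] mem=[0,0,0,0]
After op 3 (push 12): stack=[12] mem=[0,0,0,0]
After op 4 (STO M1): stack=[empty] mem=[0,12,0,0]
After op 5 (push 20): stack=[20] mem=[0,12,0,0]
After op 6 (pop): stack=[empty] mem=[0,12,0,0]
After op 7 (push 3): stack=[3] mem=[0,12,0,0]
After op 8 (RCL M1): stack=[3,12] mem=[0,12,0,0]
After op 9 (swap): stack=[12,3] mem=[0,12,0,0]
After op 10 (STO M3): stack=[12] mem=[0,12,0,3]
After op 11 (RCL M3): stack=[12,3] mem=[0,12,0,3]
After op 12 (*): stack=[36] mem=[0,12,0,3]
After op 13 (RCL M1): stack=[36,12] mem=[0,12,0,3]
After op 14 (push 17): stack=[36,12,17] mem=[0,12,0,3]
After op 15 (STO M3): stack=[36,12] mem=[0,12,0,17]

Answer: 12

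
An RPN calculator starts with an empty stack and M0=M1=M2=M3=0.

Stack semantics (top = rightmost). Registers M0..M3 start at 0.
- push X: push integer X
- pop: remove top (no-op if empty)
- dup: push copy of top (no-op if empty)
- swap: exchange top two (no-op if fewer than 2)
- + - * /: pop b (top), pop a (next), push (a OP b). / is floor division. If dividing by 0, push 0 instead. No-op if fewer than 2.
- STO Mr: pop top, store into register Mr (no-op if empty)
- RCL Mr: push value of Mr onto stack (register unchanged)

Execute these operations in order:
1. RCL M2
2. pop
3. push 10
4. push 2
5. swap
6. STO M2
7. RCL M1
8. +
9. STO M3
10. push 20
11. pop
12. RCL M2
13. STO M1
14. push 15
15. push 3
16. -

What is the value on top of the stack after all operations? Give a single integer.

Answer: 12

Derivation:
After op 1 (RCL M2): stack=[0] mem=[0,0,0,0]
After op 2 (pop): stack=[empty] mem=[0,0,0,0]
After op 3 (push 10): stack=[10] mem=[0,0,0,0]
After op 4 (push 2): stack=[10,2] mem=[0,0,0,0]
After op 5 (swap): stack=[2,10] mem=[0,0,0,0]
After op 6 (STO M2): stack=[2] mem=[0,0,10,0]
After op 7 (RCL M1): stack=[2,0] mem=[0,0,10,0]
After op 8 (+): stack=[2] mem=[0,0,10,0]
After op 9 (STO M3): stack=[empty] mem=[0,0,10,2]
After op 10 (push 20): stack=[20] mem=[0,0,10,2]
After op 11 (pop): stack=[empty] mem=[0,0,10,2]
After op 12 (RCL M2): stack=[10] mem=[0,0,10,2]
After op 13 (STO M1): stack=[empty] mem=[0,10,10,2]
After op 14 (push 15): stack=[15] mem=[0,10,10,2]
After op 15 (push 3): stack=[15,3] mem=[0,10,10,2]
After op 16 (-): stack=[12] mem=[0,10,10,2]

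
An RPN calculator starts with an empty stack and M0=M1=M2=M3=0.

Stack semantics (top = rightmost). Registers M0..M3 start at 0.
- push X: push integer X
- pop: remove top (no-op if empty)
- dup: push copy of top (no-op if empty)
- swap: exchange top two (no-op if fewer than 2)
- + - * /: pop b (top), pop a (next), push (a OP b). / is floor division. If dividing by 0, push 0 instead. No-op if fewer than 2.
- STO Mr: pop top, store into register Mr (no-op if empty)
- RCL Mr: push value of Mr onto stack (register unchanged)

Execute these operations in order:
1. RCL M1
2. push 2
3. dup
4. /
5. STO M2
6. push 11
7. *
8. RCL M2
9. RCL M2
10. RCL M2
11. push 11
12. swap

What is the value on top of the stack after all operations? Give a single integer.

After op 1 (RCL M1): stack=[0] mem=[0,0,0,0]
After op 2 (push 2): stack=[0,2] mem=[0,0,0,0]
After op 3 (dup): stack=[0,2,2] mem=[0,0,0,0]
After op 4 (/): stack=[0,1] mem=[0,0,0,0]
After op 5 (STO M2): stack=[0] mem=[0,0,1,0]
After op 6 (push 11): stack=[0,11] mem=[0,0,1,0]
After op 7 (*): stack=[0] mem=[0,0,1,0]
After op 8 (RCL M2): stack=[0,1] mem=[0,0,1,0]
After op 9 (RCL M2): stack=[0,1,1] mem=[0,0,1,0]
After op 10 (RCL M2): stack=[0,1,1,1] mem=[0,0,1,0]
After op 11 (push 11): stack=[0,1,1,1,11] mem=[0,0,1,0]
After op 12 (swap): stack=[0,1,1,11,1] mem=[0,0,1,0]

Answer: 1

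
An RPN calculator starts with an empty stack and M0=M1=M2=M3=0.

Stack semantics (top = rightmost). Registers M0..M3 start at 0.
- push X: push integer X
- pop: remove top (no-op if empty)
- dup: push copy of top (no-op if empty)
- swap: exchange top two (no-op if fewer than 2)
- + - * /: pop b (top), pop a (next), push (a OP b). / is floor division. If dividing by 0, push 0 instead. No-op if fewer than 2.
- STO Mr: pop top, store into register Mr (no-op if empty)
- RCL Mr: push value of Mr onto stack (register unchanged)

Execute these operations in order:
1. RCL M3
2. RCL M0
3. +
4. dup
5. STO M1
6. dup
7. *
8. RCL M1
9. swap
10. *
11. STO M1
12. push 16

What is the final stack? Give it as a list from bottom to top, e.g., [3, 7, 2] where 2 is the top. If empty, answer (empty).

After op 1 (RCL M3): stack=[0] mem=[0,0,0,0]
After op 2 (RCL M0): stack=[0,0] mem=[0,0,0,0]
After op 3 (+): stack=[0] mem=[0,0,0,0]
After op 4 (dup): stack=[0,0] mem=[0,0,0,0]
After op 5 (STO M1): stack=[0] mem=[0,0,0,0]
After op 6 (dup): stack=[0,0] mem=[0,0,0,0]
After op 7 (*): stack=[0] mem=[0,0,0,0]
After op 8 (RCL M1): stack=[0,0] mem=[0,0,0,0]
After op 9 (swap): stack=[0,0] mem=[0,0,0,0]
After op 10 (*): stack=[0] mem=[0,0,0,0]
After op 11 (STO M1): stack=[empty] mem=[0,0,0,0]
After op 12 (push 16): stack=[16] mem=[0,0,0,0]

Answer: [16]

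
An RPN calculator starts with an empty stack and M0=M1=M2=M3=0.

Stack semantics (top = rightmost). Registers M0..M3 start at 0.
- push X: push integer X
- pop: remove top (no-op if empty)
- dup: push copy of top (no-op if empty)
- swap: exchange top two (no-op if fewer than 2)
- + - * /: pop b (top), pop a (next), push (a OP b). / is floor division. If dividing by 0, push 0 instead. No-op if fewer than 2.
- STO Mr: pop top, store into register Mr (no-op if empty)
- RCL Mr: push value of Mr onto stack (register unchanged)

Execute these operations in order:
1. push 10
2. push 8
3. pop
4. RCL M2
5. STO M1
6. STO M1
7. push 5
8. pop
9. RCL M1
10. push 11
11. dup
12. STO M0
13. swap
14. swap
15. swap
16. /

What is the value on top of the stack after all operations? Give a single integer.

Answer: 1

Derivation:
After op 1 (push 10): stack=[10] mem=[0,0,0,0]
After op 2 (push 8): stack=[10,8] mem=[0,0,0,0]
After op 3 (pop): stack=[10] mem=[0,0,0,0]
After op 4 (RCL M2): stack=[10,0] mem=[0,0,0,0]
After op 5 (STO M1): stack=[10] mem=[0,0,0,0]
After op 6 (STO M1): stack=[empty] mem=[0,10,0,0]
After op 7 (push 5): stack=[5] mem=[0,10,0,0]
After op 8 (pop): stack=[empty] mem=[0,10,0,0]
After op 9 (RCL M1): stack=[10] mem=[0,10,0,0]
After op 10 (push 11): stack=[10,11] mem=[0,10,0,0]
After op 11 (dup): stack=[10,11,11] mem=[0,10,0,0]
After op 12 (STO M0): stack=[10,11] mem=[11,10,0,0]
After op 13 (swap): stack=[11,10] mem=[11,10,0,0]
After op 14 (swap): stack=[10,11] mem=[11,10,0,0]
After op 15 (swap): stack=[11,10] mem=[11,10,0,0]
After op 16 (/): stack=[1] mem=[11,10,0,0]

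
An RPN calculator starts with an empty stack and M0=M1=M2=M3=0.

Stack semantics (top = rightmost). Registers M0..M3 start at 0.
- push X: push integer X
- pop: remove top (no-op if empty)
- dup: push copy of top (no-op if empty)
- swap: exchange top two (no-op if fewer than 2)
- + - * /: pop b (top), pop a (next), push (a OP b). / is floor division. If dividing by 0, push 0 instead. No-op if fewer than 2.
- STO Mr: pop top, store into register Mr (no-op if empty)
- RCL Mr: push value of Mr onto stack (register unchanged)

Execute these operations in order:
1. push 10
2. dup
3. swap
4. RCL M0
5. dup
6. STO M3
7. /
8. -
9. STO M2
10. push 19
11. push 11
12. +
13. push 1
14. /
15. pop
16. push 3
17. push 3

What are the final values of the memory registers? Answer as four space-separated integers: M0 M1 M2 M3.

After op 1 (push 10): stack=[10] mem=[0,0,0,0]
After op 2 (dup): stack=[10,10] mem=[0,0,0,0]
After op 3 (swap): stack=[10,10] mem=[0,0,0,0]
After op 4 (RCL M0): stack=[10,10,0] mem=[0,0,0,0]
After op 5 (dup): stack=[10,10,0,0] mem=[0,0,0,0]
After op 6 (STO M3): stack=[10,10,0] mem=[0,0,0,0]
After op 7 (/): stack=[10,0] mem=[0,0,0,0]
After op 8 (-): stack=[10] mem=[0,0,0,0]
After op 9 (STO M2): stack=[empty] mem=[0,0,10,0]
After op 10 (push 19): stack=[19] mem=[0,0,10,0]
After op 11 (push 11): stack=[19,11] mem=[0,0,10,0]
After op 12 (+): stack=[30] mem=[0,0,10,0]
After op 13 (push 1): stack=[30,1] mem=[0,0,10,0]
After op 14 (/): stack=[30] mem=[0,0,10,0]
After op 15 (pop): stack=[empty] mem=[0,0,10,0]
After op 16 (push 3): stack=[3] mem=[0,0,10,0]
After op 17 (push 3): stack=[3,3] mem=[0,0,10,0]

Answer: 0 0 10 0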